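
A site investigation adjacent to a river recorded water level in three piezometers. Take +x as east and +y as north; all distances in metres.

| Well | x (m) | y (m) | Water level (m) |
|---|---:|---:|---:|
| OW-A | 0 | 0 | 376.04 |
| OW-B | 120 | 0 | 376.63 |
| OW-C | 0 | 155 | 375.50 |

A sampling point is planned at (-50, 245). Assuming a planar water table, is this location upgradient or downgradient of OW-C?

∂h/∂x = (376.63 − 376.04) / (120 − 0) = +0.004917
∂h/∂y = (375.50 − 376.04) / (155 − 0) = -0.003484
Head at (-50, 245) = 376.04 + (+0.004917)·(-50) + (-0.003484)·(245) = 374.94 m.
That is lower than the 375.50 m at OW-C, so the point is downgradient.

downgradient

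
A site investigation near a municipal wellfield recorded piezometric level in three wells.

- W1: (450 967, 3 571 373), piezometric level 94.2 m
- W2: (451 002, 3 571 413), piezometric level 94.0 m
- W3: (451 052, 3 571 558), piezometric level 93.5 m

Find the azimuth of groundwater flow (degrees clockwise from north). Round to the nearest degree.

050°

With h = a·x + b·y + c and W1 as origin, the differences give:
  35·a + 40·b = -0.2
  85·a + 185·b = -0.7
Eliminate b (×185 and ×40, subtract): 3075·a = -9.00 → a = ∂h/∂x = -0.002927
Back-substitute: b = ∂h/∂y = -0.002439.
Flow direction (−∇h) has components (+0.002927 E, +0.002439 N).
Azimuth = atan2(E, N) = atan2(+0.002927, +0.002439) = 50.2° ≈ 050°.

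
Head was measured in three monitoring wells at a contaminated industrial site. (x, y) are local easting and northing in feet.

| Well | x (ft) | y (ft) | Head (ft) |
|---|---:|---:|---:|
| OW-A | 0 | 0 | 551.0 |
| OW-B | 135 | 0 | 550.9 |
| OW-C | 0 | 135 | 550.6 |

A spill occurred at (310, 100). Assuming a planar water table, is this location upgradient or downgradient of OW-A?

downgradient

∂h/∂x = (550.9 − 551.0) / (135 − 0) = -0.0007407
∂h/∂y = (550.6 − 551.0) / (135 − 0) = -0.002963
Head at (310, 100) = 551.0 + (-0.0007407)·(310) + (-0.002963)·(100) = 550.47 ft.
That is lower than the 551.0 ft at OW-A, so the point is downgradient.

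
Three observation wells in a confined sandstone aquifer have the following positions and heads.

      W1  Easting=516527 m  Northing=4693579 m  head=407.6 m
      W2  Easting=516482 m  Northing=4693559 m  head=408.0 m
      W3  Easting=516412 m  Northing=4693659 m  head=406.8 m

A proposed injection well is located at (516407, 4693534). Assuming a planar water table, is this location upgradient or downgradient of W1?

Three-point gradient (reference W1): Δ to W2 = (-45, -20, +0.4), Δ to W3 = (-115, 80, -0.8).
∂h/∂x = -0.002712, ∂h/∂y = -0.01390 (det = -5900).
Head at (516407, 4693534) = 407.6 + (-0.002712)·(-120) + (-0.01390)·(-45) = 408.55 m.
That is higher than the 407.6 m at W1, so the point is upgradient.

upgradient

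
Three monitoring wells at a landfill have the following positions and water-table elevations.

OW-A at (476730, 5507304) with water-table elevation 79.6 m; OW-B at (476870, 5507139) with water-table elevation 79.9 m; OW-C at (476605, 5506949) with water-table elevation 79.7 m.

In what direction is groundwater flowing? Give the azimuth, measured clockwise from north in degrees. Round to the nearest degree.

300°

Differences from OW-A: to OW-B (Δx, Δy, Δh) = (140, -165, +0.3); to OW-C = (-125, -355, +0.1).
Determinant of the coordinate differences = 140·(-355) − (-125)·(-165) = -70325.
∂h/∂x = [(+0.3)·(-355) − (+0.1)·(-165)] / -70325 = +0.001280
∂h/∂y = [140·(+0.1) − (-125)·(+0.3)] / -70325 = -0.0007323
Flow direction (−∇h) has components (-0.001280 E, +0.0007323 N).
Azimuth = atan2(E, N) = atan2(-0.001280, +0.0007323) = 299.8° ≈ 300°.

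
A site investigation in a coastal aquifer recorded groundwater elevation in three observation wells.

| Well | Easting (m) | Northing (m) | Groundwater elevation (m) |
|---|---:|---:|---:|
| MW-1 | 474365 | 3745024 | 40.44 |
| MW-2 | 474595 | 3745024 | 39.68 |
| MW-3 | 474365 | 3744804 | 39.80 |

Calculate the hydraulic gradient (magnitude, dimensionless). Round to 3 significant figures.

0.00440

∂h/∂x = (39.68 − 40.44) / (474595 − 474365) = -0.003304
∂h/∂y = (39.80 − 40.44) / (3744804 − 3745024) = +0.002909
|∇h| = √(-0.003304² + 0.002909²) = 0.004402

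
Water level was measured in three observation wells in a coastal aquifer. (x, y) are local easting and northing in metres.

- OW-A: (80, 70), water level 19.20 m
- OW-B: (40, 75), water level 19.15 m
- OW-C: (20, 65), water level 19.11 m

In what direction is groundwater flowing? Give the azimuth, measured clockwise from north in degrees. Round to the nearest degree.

Differences from OW-A: to OW-B (Δx, Δy, Δh) = (-40, 5, -0.05); to OW-C = (-60, -5, -0.09).
Solve a·Δx + b·Δy = Δh: det = (-40)·(-5) − (-60)·5 = 500.
∂h/∂x = [(-0.05)·(-5) − (-0.09)·5] / 500 = +0.001400
∂h/∂y = [(-40)·(-0.09) − (-60)·(-0.05)] / 500 = +0.001200
Flow direction (−∇h) has components (-0.001400 E, -0.001200 N).
Azimuth = atan2(E, N) = atan2(-0.001400, -0.001200) = 229.4° ≈ 229°.

229°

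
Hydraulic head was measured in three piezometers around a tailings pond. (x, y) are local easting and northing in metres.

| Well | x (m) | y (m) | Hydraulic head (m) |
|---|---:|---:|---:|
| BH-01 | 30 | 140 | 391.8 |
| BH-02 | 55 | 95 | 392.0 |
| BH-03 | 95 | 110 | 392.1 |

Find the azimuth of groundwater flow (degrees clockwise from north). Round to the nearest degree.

Taking BH-01 as reference: BH-02−BH-01 = (25, -45, +0.2); BH-03−BH-01 = (65, -30, +0.3).
Solve a·Δx + b·Δy = Δh: det = 25·(-30) − 65·(-45) = 2175.
∂h/∂x = [(+0.2)·(-30) − (+0.3)·(-45)] / 2175 = +0.003448
∂h/∂y = [25·(+0.3) − 65·(+0.2)] / 2175 = -0.002529
Flow direction (−∇h) has components (-0.003448 E, +0.002529 N).
Azimuth = atan2(E, N) = atan2(-0.003448, +0.002529) = 306.3° ≈ 306°.

306°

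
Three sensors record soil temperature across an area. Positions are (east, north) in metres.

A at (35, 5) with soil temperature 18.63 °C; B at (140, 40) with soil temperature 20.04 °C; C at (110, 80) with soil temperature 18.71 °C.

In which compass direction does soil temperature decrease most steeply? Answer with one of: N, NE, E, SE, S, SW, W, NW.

NW

Taking A as reference: B−A = (105, 35, +1.41); C−A = (75, 75, +0.08).
Determinant of the coordinate differences = 105·75 − 75·35 = 5250.
∂T/∂x = [(+1.41)·75 − (+0.08)·35] / 5250 = +0.01961
∂T/∂y = [105·(+0.08) − 75·(+1.41)] / 5250 = -0.01854
Steepest decrease is along −∇f = (-0.01961 E, +0.01854 N) → northwest.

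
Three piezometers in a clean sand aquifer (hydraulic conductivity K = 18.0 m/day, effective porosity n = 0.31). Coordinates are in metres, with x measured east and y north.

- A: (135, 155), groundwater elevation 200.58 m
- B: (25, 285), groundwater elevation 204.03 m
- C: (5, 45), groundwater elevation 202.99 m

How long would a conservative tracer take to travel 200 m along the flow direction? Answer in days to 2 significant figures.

With h = a·x + b·y + c and A as origin, the differences give:
  (-110)·a + 130·b = +3.45
  (-130)·a + (-110)·b = +2.41
Eliminate b (×(-110) and ×130, subtract): 29000·a = -692.800 → a = ∂h/∂x = -0.02389
Back-substitute: b = ∂h/∂y = +0.006324.
|∇h| = √(-0.02389² + 0.006324²) = 0.02471
Seepage velocity v = K·i/n = 18.0 × 0.02471 / 0.31 = 1.435 m/day.
t = 200 / 1.435 = 139.4 days.

140 days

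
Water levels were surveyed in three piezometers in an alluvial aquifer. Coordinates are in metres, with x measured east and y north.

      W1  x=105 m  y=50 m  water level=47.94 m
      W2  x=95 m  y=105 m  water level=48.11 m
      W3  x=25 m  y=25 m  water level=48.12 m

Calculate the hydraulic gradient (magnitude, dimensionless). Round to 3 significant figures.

Taking W1 as reference: W2−W1 = (-10, 55, +0.17); W3−W1 = (-80, -25, +0.18).
Solve a·Δx + b·Δy = Δh: det = (-10)·(-25) − (-80)·55 = 4650.
∂h/∂x = [(+0.17)·(-25) − (+0.18)·55] / 4650 = -0.003043
∂h/∂y = [(-10)·(+0.18) − (-80)·(+0.17)] / 4650 = +0.002538
|∇h| = √(-0.003043² + 0.002538²) = 0.003962

0.00396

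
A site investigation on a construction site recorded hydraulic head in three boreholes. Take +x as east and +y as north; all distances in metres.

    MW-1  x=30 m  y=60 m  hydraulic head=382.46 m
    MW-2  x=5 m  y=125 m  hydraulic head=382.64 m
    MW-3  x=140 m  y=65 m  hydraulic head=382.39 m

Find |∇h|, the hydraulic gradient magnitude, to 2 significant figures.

With h = a·x + b·y + c and MW-1 as origin, the differences give:
  (-25)·a + 65·b = +0.18
  110·a + 5·b = -0.07
Eliminate b (×5 and ×65, subtract): -7275·a = 5.450 → a = ∂h/∂x = -0.0007491
Back-substitute: b = ∂h/∂y = +0.002481.
|∇h| = √(-0.0007491² + 0.002481²) = 0.002592

0.0026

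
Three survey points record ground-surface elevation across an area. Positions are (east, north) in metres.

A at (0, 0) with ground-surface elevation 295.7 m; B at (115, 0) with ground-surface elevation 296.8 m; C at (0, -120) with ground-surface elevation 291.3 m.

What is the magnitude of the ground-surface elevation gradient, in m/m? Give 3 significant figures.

∂z/∂x = (296.8 − 295.7) / (115 − 0) = +0.009565
∂z/∂y = (291.3 − 295.7) / (-120 − 0) = +0.03667
|∇f| = √(0.009565² + 0.03667²) = 0.0379 m/m

0.0379 m/m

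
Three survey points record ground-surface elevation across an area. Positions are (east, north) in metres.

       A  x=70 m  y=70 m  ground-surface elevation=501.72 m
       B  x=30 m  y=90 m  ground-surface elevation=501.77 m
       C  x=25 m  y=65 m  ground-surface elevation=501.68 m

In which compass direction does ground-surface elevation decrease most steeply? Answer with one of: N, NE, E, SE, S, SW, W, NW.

With z = a·x + b·y + c and A as origin, the differences give:
  (-40)·a + 20·b = +0.05
  (-45)·a + (-5)·b = -0.04
Eliminate b (×(-5) and ×20, subtract): 1100·a = 0.550 → a = ∂z/∂x = +0.0005000
Back-substitute: b = ∂z/∂y = +0.003500.
Steepest decrease is along −∇f = (-0.0005000 E, -0.003500 N) → south.

S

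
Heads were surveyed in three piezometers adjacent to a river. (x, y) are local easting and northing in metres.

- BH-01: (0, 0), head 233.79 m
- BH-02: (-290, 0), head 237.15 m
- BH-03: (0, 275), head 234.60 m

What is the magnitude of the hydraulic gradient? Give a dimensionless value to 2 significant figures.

∂h/∂x = (237.15 − 233.79) / (-290 − 0) = -0.01159
∂h/∂y = (234.60 − 233.79) / (275 − 0) = +0.002945
|∇h| = √(-0.01159² + 0.002945²) = 0.01196

0.012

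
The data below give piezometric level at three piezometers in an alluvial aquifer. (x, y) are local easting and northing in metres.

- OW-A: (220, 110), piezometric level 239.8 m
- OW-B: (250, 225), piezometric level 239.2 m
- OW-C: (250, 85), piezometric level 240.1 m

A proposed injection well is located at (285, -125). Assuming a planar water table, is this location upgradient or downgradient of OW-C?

upgradient

Taking OW-A as reference: OW-B−OW-A = (30, 115, -0.6); OW-C−OW-A = (30, -25, +0.3).
Determinant of the coordinate differences = 30·(-25) − 30·115 = -4200.
∂h/∂x = [(-0.6)·(-25) − (+0.3)·115] / -4200 = +0.004643
∂h/∂y = [30·(+0.3) − 30·(-0.6)] / -4200 = -0.006429
Head at (285, -125) = 239.8 + (+0.004643)·(65) + (-0.006429)·(-235) = 241.61 m.
That is higher than the 240.1 m at OW-C, so the point is upgradient.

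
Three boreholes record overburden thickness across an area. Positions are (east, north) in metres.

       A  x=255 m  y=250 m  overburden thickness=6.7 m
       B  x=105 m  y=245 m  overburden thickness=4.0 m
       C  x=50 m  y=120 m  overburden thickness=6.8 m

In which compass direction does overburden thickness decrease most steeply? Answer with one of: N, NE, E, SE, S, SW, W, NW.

Differences from A: to B (Δx, Δy, Δh) = (-150, -5, -2.7); to C = (-205, -130, +0.1).
Determinant of the coordinate differences = (-150)·(-130) − (-205)·(-5) = 18475.
∂d/∂x = [(-2.7)·(-130) − (+0.1)·(-5)] / 18475 = +0.01903
∂d/∂y = [(-150)·(+0.1) − (-205)·(-2.7)] / 18475 = -0.03077
Steepest decrease is along −∇f = (-0.01903 E, +0.03077 N) → northwest.

NW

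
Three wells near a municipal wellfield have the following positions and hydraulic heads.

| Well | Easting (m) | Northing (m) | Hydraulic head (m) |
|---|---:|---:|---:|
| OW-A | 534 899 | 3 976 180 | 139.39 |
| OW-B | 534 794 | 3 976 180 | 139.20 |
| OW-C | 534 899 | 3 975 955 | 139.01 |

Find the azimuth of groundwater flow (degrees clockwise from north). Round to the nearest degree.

∂h/∂x = (139.20 − 139.39) / (534794 − 534899) = +0.001810
∂h/∂y = (139.01 − 139.39) / (3975955 − 3976180) = +0.001689
Flow direction (−∇h) has components (-0.001810 E, -0.001689 N).
Azimuth = atan2(E, N) = atan2(-0.001810, -0.001689) = 227.0° ≈ 227°.

227°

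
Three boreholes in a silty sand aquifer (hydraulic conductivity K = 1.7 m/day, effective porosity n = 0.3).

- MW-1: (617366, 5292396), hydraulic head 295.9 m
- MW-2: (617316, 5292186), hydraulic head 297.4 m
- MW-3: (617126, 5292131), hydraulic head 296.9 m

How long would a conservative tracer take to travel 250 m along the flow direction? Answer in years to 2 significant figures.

12 years

Taking MW-1 as reference: MW-2−MW-1 = (-50, -210, +1.5); MW-3−MW-1 = (-240, -265, +1.0).
Solve a·Δx + b·Δy = Δh: det = (-50)·(-265) − (-240)·(-210) = -37150.
∂h/∂x = [(+1.5)·(-265) − (+1.0)·(-210)] / -37150 = +0.005047
∂h/∂y = [(-50)·(+1.0) − (-240)·(+1.5)] / -37150 = -0.008345
|∇h| = √(0.005047² + -0.008345²) = 0.009752
Seepage velocity v = K·i/n = 1.7 × 0.009752 / 0.3 = 0.05526 m/day.
t = 250 / 0.05526 = 4524 days = 12.4 years.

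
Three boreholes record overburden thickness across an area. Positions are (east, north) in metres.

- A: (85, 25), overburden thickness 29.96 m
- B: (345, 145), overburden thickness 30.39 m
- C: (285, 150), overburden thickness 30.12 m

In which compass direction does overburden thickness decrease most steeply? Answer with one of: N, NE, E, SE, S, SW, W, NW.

With d = a·x + b·y + c and A as origin, the differences give:
  260·a + 120·b = +0.43
  200·a + 125·b = +0.16
Eliminate b (×125 and ×120, subtract): 8500·a = 34.550 → a = ∂d/∂x = +0.004065
Back-substitute: b = ∂d/∂y = -0.005224.
Steepest decrease is along −∇f = (-0.004065 E, +0.005224 N) → northwest.

NW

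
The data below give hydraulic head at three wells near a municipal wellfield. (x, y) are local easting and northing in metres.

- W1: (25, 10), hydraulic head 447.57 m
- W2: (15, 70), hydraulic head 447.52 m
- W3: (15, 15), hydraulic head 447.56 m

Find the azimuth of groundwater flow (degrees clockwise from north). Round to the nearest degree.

319°

With h = a·x + b·y + c and W1 as origin, the differences give:
  (-10)·a + 60·b = -0.05
  (-10)·a + 5·b = -0.01
Eliminate b (×5 and ×60, subtract): 550·a = 0.350 → a = ∂h/∂x = +0.0006364
Back-substitute: b = ∂h/∂y = -0.0007273.
Flow direction (−∇h) has components (-0.0006364 E, +0.0007273 N).
Azimuth = atan2(E, N) = atan2(-0.0006364, +0.0007273) = 318.8° ≈ 319°.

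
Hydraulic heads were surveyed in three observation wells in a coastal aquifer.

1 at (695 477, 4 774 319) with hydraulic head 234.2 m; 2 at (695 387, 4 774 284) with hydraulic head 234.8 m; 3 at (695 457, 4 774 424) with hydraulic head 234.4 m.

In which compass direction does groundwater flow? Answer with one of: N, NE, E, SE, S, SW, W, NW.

E

Taking 1 as reference: 2−1 = (-90, -35, +0.6); 3−1 = (-20, 105, +0.2).
Determinant of the coordinate differences = (-90)·105 − (-20)·(-35) = -10150.
∂h/∂x = [(+0.6)·105 − (+0.2)·(-35)] / -10150 = -0.006897
∂h/∂y = [(-90)·(+0.2) − (-20)·(+0.6)] / -10150 = +0.0005911
Flow = −∇h = (+0.006897 east, -0.0005911 north), which points east.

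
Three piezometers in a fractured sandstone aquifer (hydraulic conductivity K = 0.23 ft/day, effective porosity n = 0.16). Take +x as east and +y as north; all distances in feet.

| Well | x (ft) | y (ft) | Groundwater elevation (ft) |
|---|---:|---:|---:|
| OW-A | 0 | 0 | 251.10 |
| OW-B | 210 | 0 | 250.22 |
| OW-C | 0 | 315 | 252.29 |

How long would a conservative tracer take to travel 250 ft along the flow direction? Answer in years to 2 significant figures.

84 years

∂h/∂x = (250.22 − 251.10) / (210 − 0) = -0.004190
∂h/∂y = (252.29 − 251.10) / (315 − 0) = +0.003778
|∇h| = √(-0.004190² + 0.003778²) = 0.005642
Seepage velocity v = K·i/n = 0.23 × 0.005642 / 0.16 = 0.00811 ft/day.
t = 250 / 0.00811 = 3.083e+04 days = 84.4 years.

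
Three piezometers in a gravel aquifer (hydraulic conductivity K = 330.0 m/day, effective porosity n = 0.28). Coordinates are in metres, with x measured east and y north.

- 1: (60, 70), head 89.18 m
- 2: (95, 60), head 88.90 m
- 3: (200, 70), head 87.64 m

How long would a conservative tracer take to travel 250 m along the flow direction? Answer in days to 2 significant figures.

Differences from 1: to 2 (Δx, Δy, Δh) = (35, -10, -0.28); to 3 = (140, 0, -1.54).
Determinant of the coordinate differences = 35·0 − 140·(-10) = 1400.
∂h/∂x = [(-0.28)·0 − (-1.54)·(-10)] / 1400 = -0.01100
∂h/∂y = [35·(-1.54) − 140·(-0.28)] / 1400 = -0.01050
|∇h| = √(-0.01100² + -0.01050²) = 0.01521
Seepage velocity v = K·i/n = 330.0 × 0.01521 / 0.28 = 17.93 m/day.
t = 250 / 17.93 = 13.94 days.

14 days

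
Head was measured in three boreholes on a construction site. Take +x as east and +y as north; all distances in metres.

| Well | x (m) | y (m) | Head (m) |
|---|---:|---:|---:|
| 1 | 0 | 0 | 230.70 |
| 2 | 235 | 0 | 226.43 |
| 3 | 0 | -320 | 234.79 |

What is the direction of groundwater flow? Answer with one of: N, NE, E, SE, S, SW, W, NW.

∂h/∂x = (226.43 − 230.70) / (235 − 0) = -0.01817
∂h/∂y = (234.79 − 230.70) / (-320 − 0) = -0.01278
Flow = −∇h = (+0.01817 east, +0.01278 north), which points northeast.

NE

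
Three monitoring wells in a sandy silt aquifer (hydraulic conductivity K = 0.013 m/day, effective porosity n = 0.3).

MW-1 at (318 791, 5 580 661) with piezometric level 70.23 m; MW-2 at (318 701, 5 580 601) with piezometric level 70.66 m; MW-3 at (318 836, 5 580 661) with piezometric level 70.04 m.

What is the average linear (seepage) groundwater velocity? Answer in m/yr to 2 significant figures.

Taking MW-1 as reference: MW-2−MW-1 = (-90, -60, +0.43); MW-3−MW-1 = (45, 0, -0.19).
Determinant of the coordinate differences = (-90)·0 − 45·(-60) = 2700.
∂h/∂x = [(+0.43)·0 − (-0.19)·(-60)] / 2700 = -0.004222
∂h/∂y = [(-90)·(-0.19) − 45·(+0.43)] / 2700 = -0.0008333
|∇h| = √(-0.004222² + -0.0008333²) = 0.004303
Seepage velocity v = K·i/n = 0.013 × 0.004303 / 0.3 = 0.0001865 m/day = 0.06812 m/yr.

0.068 m/yr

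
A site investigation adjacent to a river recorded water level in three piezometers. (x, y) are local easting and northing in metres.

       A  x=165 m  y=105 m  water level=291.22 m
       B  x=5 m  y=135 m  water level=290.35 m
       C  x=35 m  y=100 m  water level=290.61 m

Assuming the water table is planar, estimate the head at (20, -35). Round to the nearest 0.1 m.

291.0 m

With h = a·x + b·y + c and A as origin, the differences give:
  (-160)·a + 30·b = -0.87
  (-130)·a + (-5)·b = -0.61
Eliminate b (×(-5) and ×30, subtract): 4700·a = 22.650 → a = ∂h/∂x = +0.004819
Back-substitute: b = ∂h/∂y = -0.003298.
h(20, -35) = 291.22 + (+0.004819)·(-145) + (-0.003298)·(-140) = 291.22 -0.699 +0.462 = 290.983 m.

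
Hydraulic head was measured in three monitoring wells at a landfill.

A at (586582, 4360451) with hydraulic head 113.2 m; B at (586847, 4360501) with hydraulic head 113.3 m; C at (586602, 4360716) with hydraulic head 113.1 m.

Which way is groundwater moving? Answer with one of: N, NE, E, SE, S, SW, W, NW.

With h = a·x + b·y + c and A as origin, the differences give:
  265·a + 50·b = +0.1
  20·a + 265·b = -0.1
Eliminate b (×265 and ×50, subtract): 69225·a = 31.50 → a = ∂h/∂x = +0.0004550
Back-substitute: b = ∂h/∂y = -0.0004117.
Flow = −∇h = (-0.0004550 east, +0.0004117 north), which points northwest.

NW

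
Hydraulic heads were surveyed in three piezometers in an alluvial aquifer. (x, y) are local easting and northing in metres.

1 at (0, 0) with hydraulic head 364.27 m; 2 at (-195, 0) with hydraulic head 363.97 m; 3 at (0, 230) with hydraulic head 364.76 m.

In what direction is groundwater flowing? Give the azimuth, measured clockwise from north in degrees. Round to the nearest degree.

216°

∂h/∂x = (363.97 − 364.27) / (-195 − 0) = +0.001538
∂h/∂y = (364.76 − 364.27) / (230 − 0) = +0.002130
Flow direction (−∇h) has components (-0.001538 E, -0.002130 N).
Azimuth = atan2(E, N) = atan2(-0.001538, -0.002130) = 215.8° ≈ 216°.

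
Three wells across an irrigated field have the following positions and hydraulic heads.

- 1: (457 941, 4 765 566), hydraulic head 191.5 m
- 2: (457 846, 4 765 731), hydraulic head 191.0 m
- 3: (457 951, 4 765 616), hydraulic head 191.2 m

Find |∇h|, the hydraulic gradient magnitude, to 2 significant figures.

0.0065

With h = a·x + b·y + c and 1 as origin, the differences give:
  (-95)·a + 165·b = -0.5
  10·a + 50·b = -0.3
Eliminate b (×50 and ×165, subtract): -6400·a = 24.50 → a = ∂h/∂x = -0.003828
Back-substitute: b = ∂h/∂y = -0.005234.
|∇h| = √(-0.003828² + -0.005234²) = 0.006484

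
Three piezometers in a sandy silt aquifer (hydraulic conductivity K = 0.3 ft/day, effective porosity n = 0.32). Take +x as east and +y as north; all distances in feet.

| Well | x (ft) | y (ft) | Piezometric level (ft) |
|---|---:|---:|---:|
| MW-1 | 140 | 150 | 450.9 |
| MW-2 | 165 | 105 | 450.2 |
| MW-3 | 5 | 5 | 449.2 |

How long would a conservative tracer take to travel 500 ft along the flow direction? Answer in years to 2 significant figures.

With h = a·x + b·y + c and MW-1 as origin, the differences give:
  25·a + (-45)·b = -0.7
  (-135)·a + (-145)·b = -1.7
Eliminate b (×(-145) and ×(-45), subtract): -9700·a = 25.00 → a = ∂h/∂x = -0.002577
Back-substitute: b = ∂h/∂y = +0.01412.
|∇h| = √(-0.002577² + 0.01412²) = 0.01435
Seepage velocity v = K·i/n = 0.3 × 0.01435 / 0.32 = 0.01345 ft/day.
t = 500 / 0.01345 = 3.717e+04 days = 102 years.

100 years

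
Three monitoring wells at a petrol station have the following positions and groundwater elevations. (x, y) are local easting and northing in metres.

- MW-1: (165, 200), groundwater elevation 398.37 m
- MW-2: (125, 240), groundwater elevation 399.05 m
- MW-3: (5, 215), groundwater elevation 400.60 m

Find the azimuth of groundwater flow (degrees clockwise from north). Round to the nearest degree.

Taking MW-1 as reference: MW-2−MW-1 = (-40, 40, +0.68); MW-3−MW-1 = (-160, 15, +2.23).
Determinant of the coordinate differences = (-40)·15 − (-160)·40 = 5800.
∂h/∂x = [(+0.68)·15 − (+2.23)·40] / 5800 = -0.01362
∂h/∂y = [(-40)·(+2.23) − (-160)·(+0.68)] / 5800 = +0.003379
Flow direction (−∇h) has components (+0.01362 E, -0.003379 N).
Azimuth = atan2(E, N) = atan2(+0.01362, -0.003379) = 103.9° ≈ 104°.

104°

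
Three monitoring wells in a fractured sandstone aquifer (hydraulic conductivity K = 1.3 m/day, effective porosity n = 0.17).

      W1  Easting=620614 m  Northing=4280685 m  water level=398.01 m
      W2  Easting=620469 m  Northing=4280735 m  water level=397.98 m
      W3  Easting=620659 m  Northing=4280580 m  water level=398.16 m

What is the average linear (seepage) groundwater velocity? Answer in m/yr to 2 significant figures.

Differences from W1: to W2 (Δx, Δy, Δh) = (-145, 50, -0.03); to W3 = (45, -105, +0.15).
Determinant of the coordinate differences = (-145)·(-105) − 45·50 = 12975.
∂h/∂x = [(-0.03)·(-105) − (+0.15)·50] / 12975 = -0.0003353
∂h/∂y = [(-145)·(+0.15) − 45·(-0.03)] / 12975 = -0.001572
|∇h| = √(-0.0003353² + -0.001572²) = 0.001607
Seepage velocity v = K·i/n = 1.3 × 0.001607 / 0.17 = 0.01229 m/day = 4.489 m/yr.

4.5 m/yr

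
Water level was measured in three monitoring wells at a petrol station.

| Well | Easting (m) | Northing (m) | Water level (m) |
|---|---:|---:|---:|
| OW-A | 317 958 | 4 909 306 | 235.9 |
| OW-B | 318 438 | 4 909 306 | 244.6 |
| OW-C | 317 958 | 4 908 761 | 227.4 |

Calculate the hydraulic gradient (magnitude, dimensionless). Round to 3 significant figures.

∂h/∂x = (244.6 − 235.9) / (318438 − 317958) = +0.01812
∂h/∂y = (227.4 − 235.9) / (4908761 − 4909306) = +0.01560
|∇h| = √(0.01812² + 0.01560²) = 0.02391

0.0239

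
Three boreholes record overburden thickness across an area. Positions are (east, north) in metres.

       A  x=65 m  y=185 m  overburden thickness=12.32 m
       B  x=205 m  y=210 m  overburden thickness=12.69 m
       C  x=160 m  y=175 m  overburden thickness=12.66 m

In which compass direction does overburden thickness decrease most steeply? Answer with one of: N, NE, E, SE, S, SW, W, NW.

NW

Taking A as reference: B−A = (140, 25, +0.37); C−A = (95, -10, +0.34).
Determinant of the coordinate differences = 140·(-10) − 95·25 = -3775.
∂d/∂x = [(+0.37)·(-10) − (+0.34)·25] / -3775 = +0.003232
∂d/∂y = [140·(+0.34) − 95·(+0.37)] / -3775 = -0.003298
Steepest decrease is along −∇f = (-0.003232 E, +0.003298 N) → northwest.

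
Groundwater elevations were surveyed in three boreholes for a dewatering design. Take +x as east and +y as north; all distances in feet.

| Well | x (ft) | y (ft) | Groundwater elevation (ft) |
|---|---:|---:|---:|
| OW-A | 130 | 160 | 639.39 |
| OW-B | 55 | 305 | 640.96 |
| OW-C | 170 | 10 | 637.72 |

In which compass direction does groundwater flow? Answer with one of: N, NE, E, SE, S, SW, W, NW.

S

With h = a·x + b·y + c and OW-A as origin, the differences give:
  (-75)·a + 145·b = +1.57
  40·a + (-150)·b = -1.67
Eliminate b (×(-150) and ×145, subtract): 5450·a = 6.650 → a = ∂h/∂x = +0.001220
Back-substitute: b = ∂h/∂y = +0.01146.
Flow = −∇h = (-0.001220 east, -0.01146 north), which points south.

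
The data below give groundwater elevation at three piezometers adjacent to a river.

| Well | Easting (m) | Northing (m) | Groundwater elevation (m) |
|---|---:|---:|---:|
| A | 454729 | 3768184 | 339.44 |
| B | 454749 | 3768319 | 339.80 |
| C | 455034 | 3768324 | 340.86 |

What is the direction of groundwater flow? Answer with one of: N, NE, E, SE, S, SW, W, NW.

Differences from A: to B (Δx, Δy, Δh) = (20, 135, +0.36); to C = (305, 140, +1.42).
Solve a·Δx + b·Δy = Δh: det = 20·140 − 305·135 = -38375.
∂h/∂x = [(+0.36)·140 − (+1.42)·135] / -38375 = +0.003682
∂h/∂y = [20·(+1.42) − 305·(+0.36)] / -38375 = +0.002121
Flow = −∇h = (-0.003682 east, -0.002121 north), which points southwest.

SW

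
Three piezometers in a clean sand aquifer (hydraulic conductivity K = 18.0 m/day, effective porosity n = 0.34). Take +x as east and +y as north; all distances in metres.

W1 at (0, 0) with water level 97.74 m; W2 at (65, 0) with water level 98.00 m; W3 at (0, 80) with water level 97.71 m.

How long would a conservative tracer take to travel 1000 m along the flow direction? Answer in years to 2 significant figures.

13 years

∂h/∂x = (98.00 − 97.74) / (65 − 0) = +0.004000
∂h/∂y = (97.71 − 97.74) / (80 − 0) = -0.0003750
|∇h| = √(0.004000² + -0.0003750²) = 0.004018
Seepage velocity v = K·i/n = 18.0 × 0.004018 / 0.34 = 0.2127 m/day.
t = 1000 / 0.2127 = 4701 days = 12.9 years.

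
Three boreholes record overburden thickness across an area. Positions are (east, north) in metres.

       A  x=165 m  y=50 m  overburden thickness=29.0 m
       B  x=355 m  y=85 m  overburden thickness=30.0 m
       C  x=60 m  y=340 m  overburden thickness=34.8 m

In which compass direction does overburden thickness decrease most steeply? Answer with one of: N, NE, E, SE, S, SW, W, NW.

Three-point gradient (reference A): Δ to B = (190, 35, +1.0), Δ to C = (-105, 290, +5.8).
∂d/∂x = +0.001480, ∂d/∂y = +0.02054 (det = 58775).
Steepest decrease is along −∇f = (-0.001480 E, -0.02054 N) → south.

S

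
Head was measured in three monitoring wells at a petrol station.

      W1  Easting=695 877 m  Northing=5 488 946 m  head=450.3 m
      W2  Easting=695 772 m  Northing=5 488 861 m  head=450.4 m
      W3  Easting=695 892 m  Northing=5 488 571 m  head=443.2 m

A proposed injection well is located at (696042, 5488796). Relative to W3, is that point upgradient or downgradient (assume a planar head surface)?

upgradient

With h = a·x + b·y + c and W1 as origin, the differences give:
  (-105)·a + (-85)·b = +0.1
  15·a + (-375)·b = -7.1
Eliminate b (×(-375) and ×(-85), subtract): 40650·a = -641.00 → a = ∂h/∂x = -0.01577
Back-substitute: b = ∂h/∂y = +0.01830.
Head at (696042, 5488796) = 450.3 + (-0.01577)·(165) + (+0.01830)·(-150) = 444.95 m.
That is higher than the 443.2 m at W3, so the point is upgradient.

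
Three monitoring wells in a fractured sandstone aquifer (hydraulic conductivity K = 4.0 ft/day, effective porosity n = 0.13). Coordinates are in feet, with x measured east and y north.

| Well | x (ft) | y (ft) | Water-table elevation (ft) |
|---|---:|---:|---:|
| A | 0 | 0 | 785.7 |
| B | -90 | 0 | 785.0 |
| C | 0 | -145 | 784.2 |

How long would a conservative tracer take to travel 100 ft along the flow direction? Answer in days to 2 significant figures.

∂h/∂x = (785.0 − 785.7) / (-90 − 0) = +0.007778
∂h/∂y = (784.2 − 785.7) / (-145 − 0) = +0.01034
|∇h| = √(0.007778² + 0.01034²) = 0.01294
Seepage velocity v = K·i/n = 4.0 × 0.01294 / 0.13 = 0.3982 ft/day.
t = 100 / 0.3982 = 251.1 days.

250 days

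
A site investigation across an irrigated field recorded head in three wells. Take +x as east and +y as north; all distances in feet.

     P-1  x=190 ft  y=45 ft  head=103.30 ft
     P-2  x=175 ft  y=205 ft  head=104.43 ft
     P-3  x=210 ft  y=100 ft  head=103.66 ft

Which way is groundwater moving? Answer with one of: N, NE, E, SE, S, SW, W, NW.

S

Differences from P-1: to P-2 (Δx, Δy, Δh) = (-15, 160, +1.13); to P-3 = (20, 55, +0.36).
Determinant of the coordinate differences = (-15)·55 − 20·160 = -4025.
∂h/∂x = [(+1.13)·55 − (+0.36)·160] / -4025 = -0.001130
∂h/∂y = [(-15)·(+0.36) − 20·(+1.13)] / -4025 = +0.006957
Flow = −∇h = (+0.001130 east, -0.006957 north), which points south.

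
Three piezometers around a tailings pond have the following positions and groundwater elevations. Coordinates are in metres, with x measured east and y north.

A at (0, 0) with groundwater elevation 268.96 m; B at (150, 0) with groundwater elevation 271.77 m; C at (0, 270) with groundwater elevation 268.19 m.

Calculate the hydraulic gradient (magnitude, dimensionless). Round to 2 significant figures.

0.019

∂h/∂x = (271.77 − 268.96) / (150 − 0) = +0.01873
∂h/∂y = (268.19 − 268.96) / (270 − 0) = -0.002852
|∇h| = √(0.01873² + -0.002852²) = 0.01895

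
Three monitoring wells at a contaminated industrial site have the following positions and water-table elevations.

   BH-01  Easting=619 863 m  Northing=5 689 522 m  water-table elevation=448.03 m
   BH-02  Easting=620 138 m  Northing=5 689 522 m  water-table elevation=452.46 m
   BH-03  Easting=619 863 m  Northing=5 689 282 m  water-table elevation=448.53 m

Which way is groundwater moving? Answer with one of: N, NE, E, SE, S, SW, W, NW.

∂h/∂x = (452.46 − 448.03) / (620138 − 619863) = +0.01611
∂h/∂y = (448.53 − 448.03) / (5689282 − 5689522) = -0.002083
Flow = −∇h = (-0.01611 east, +0.002083 north), which points west.

W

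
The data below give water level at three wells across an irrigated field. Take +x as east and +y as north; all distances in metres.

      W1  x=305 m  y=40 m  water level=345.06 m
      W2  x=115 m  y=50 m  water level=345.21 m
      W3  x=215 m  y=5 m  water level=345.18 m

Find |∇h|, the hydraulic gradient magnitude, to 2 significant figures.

Taking W1 as reference: W2−W1 = (-190, 10, +0.15); W3−W1 = (-90, -35, +0.12).
Determinant of the coordinate differences = (-190)·(-35) − (-90)·10 = 7550.
∂h/∂x = [(+0.15)·(-35) − (+0.12)·10] / 7550 = -0.0008543
∂h/∂y = [(-190)·(+0.12) − (-90)·(+0.15)] / 7550 = -0.001232
|∇h| = √(-0.0008543² + -0.001232²) = 0.001499

0.0015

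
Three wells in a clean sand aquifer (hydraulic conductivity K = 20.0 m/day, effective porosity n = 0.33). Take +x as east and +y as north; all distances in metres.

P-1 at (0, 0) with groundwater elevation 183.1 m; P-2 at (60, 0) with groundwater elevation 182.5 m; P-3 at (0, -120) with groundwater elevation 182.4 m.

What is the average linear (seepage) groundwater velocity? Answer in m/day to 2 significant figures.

∂h/∂x = (182.5 − 183.1) / (60 − 0) = -0.010000
∂h/∂y = (182.4 − 183.1) / (-120 − 0) = +0.005833
|∇h| = √(-0.010000² + 0.005833²) = 0.01158
Seepage velocity v = K·i/n = 20.0 × 0.01158 / 0.33 = 0.7018 m/day.

0.70 m/day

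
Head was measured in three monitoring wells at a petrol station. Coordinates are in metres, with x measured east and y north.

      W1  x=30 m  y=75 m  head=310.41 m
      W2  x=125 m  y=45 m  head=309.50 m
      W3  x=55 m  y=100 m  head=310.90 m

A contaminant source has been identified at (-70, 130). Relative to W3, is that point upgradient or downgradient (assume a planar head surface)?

Taking W1 as reference: W2−W1 = (95, -30, -0.91); W3−W1 = (25, 25, +0.49).
Determinant of the coordinate differences = 95·25 − 25·(-30) = 3125.
∂h/∂x = [(-0.91)·25 − (+0.49)·(-30)] / 3125 = -0.002576
∂h/∂y = [95·(+0.49) − 25·(-0.91)] / 3125 = +0.02218
Head at (-70, 130) = 310.41 + (-0.002576)·(-100) + (+0.02218)·(55) = 311.89 m.
That is higher than the 310.90 m at W3, so the point is upgradient.

upgradient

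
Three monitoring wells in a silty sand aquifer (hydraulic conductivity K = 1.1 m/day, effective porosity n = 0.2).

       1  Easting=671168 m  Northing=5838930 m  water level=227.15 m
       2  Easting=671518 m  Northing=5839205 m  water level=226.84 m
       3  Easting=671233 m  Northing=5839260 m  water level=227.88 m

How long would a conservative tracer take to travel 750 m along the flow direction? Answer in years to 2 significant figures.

89 years

With h = a·x + b·y + c and 1 as origin, the differences give:
  350·a + 275·b = -0.31
  65·a + 330·b = +0.73
Eliminate b (×330 and ×275, subtract): 97625·a = -303.050 → a = ∂h/∂x = -0.003104
Back-substitute: b = ∂h/∂y = +0.002824.
|∇h| = √(-0.003104² + 0.002824²) = 0.004196
Seepage velocity v = K·i/n = 1.1 × 0.004196 / 0.2 = 0.02308 m/day.
t = 750 / 0.02308 = 3.25e+04 days = 89 years.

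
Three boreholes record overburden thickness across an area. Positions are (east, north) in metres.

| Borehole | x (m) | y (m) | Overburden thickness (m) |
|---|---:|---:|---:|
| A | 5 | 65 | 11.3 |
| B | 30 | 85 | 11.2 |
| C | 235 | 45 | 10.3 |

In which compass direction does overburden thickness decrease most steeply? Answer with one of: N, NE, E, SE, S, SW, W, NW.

E

Three-point gradient (reference A): Δ to B = (25, 20, -0.1), Δ to C = (230, -20, -1.0).
∂d/∂x = -0.004314, ∂d/∂y = +0.0003922 (det = -5100).
Steepest decrease is along −∇f = (+0.004314 E, -0.0003922 N) → east.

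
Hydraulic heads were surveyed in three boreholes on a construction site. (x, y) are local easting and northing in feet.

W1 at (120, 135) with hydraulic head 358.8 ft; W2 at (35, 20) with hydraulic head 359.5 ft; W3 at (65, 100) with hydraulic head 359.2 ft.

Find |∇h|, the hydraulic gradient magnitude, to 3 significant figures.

0.00656

With h = a·x + b·y + c and W1 as origin, the differences give:
  (-85)·a + (-115)·b = +0.7
  (-55)·a + (-35)·b = +0.4
Eliminate b (×(-35) and ×(-115), subtract): -3350·a = 21.50 → a = ∂h/∂x = -0.006418
Back-substitute: b = ∂h/∂y = -0.001343.
|∇h| = √(-0.006418² + -0.001343²) = 0.006557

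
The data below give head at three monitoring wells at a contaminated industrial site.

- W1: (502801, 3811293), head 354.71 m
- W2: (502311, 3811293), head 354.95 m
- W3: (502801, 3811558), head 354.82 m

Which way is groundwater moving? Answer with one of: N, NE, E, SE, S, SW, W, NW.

SE

∂h/∂x = (354.95 − 354.71) / (502311 − 502801) = -0.0004898
∂h/∂y = (354.82 − 354.71) / (3811558 − 3811293) = +0.0004151
Flow = −∇h = (+0.0004898 east, -0.0004151 north), which points southeast.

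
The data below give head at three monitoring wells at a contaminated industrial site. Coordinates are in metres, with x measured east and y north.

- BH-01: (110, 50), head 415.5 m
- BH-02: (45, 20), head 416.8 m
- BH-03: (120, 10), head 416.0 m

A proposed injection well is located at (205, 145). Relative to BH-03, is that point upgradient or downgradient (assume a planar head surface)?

downgradient

Differences from BH-01: to BH-02 (Δx, Δy, Δh) = (-65, -30, +1.3); to BH-03 = (10, -40, +0.5).
Solve a·Δx + b·Δy = Δh: det = (-65)·(-40) − 10·(-30) = 2900.
∂h/∂x = [(+1.3)·(-40) − (+0.5)·(-30)] / 2900 = -0.01276
∂h/∂y = [(-65)·(+0.5) − 10·(+1.3)] / 2900 = -0.01569
Head at (205, 145) = 415.5 + (-0.01276)·(95) + (-0.01569)·(95) = 412.80 m.
That is lower than the 416.0 m at BH-03, so the point is downgradient.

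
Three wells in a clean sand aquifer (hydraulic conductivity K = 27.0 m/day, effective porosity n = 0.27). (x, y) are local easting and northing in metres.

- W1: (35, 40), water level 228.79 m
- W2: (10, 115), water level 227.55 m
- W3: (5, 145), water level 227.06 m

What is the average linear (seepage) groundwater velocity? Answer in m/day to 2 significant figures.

Three-point gradient (reference W1): Δ to W2 = (-25, 75, -1.24), Δ to W3 = (-30, 105, -1.73).
∂h/∂x = +0.001200, ∂h/∂y = -0.01613 (det = -375).
|∇h| = √(0.001200² + -0.01613²) = 0.01617
Seepage velocity v = K·i/n = 27.0 × 0.01617 / 0.27 = 1.617 m/day.

1.6 m/day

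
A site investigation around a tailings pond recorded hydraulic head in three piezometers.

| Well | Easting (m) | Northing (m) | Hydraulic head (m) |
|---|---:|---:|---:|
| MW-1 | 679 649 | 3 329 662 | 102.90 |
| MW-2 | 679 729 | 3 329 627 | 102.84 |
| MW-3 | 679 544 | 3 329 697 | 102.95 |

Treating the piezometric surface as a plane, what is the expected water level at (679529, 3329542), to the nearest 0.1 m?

102.5 m

Taking MW-1 as reference: MW-2−MW-1 = (80, -35, -0.06); MW-3−MW-1 = (-105, 35, +0.05).
Solve a·Δx + b·Δy = Δh: det = 80·35 − (-105)·(-35) = -875.
∂h/∂x = [(-0.06)·35 − (+0.05)·(-35)] / -875 = +0.0004000
∂h/∂y = [80·(+0.05) − (-105)·(-0.06)] / -875 = +0.002629
h(679529, 3329542) = 102.90 + (+0.0004000)·(-120) + (+0.002629)·(-120) = 102.90 -0.048 -0.315 = 102.537 m.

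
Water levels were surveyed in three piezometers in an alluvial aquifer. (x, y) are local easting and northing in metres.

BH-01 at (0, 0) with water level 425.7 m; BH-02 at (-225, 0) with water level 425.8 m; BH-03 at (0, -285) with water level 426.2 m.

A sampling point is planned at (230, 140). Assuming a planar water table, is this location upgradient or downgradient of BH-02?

∂h/∂x = (425.8 − 425.7) / (-225 − 0) = -0.0004444
∂h/∂y = (426.2 − 425.7) / (-285 − 0) = -0.001754
Head at (230, 140) = 425.7 + (-0.0004444)·(230) + (-0.001754)·(140) = 425.35 m.
That is lower than the 425.8 m at BH-02, so the point is downgradient.

downgradient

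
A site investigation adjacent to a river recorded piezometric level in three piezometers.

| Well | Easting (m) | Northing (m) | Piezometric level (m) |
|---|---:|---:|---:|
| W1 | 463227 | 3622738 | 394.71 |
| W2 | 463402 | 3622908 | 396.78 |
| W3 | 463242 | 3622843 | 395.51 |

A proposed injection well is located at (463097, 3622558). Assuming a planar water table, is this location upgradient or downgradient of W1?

Differences from W1: to W2 (Δx, Δy, Δh) = (175, 170, +2.07); to W3 = (15, 105, +0.80).
Determinant of the coordinate differences = 175·105 − 15·170 = 15825.
∂h/∂x = [(+2.07)·105 − (+0.80)·170] / 15825 = +0.005141
∂h/∂y = [175·(+0.80) − 15·(+2.07)] / 15825 = +0.006885
Head at (463097, 3622558) = 394.71 + (+0.005141)·(-130) + (+0.006885)·(-180) = 392.80 m.
That is lower than the 394.71 m at W1, so the point is downgradient.

downgradient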